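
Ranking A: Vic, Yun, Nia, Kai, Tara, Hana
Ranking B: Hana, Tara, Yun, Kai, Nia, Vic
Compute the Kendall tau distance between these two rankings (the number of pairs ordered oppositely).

Assign each item its position (1..6) in the first ordering, then rewrite the second ordering as that position sequence:
positions: Vic→1, Yun→2, Nia→3, Kai→4, Tara→5, Hana→6
second ordering as positions: [6, 5, 2, 4, 3, 1]
Discordant pairs = inversions in this position sequence.
6: 5, 2, 4, 3, 1 → 5
5: 2, 4, 3, 1 → 4
2: 1 → 1
4: 3, 1 → 2
3: 1 → 1
1: 0
Total: 5 + 4 + 1 + 2 + 1 + 0 = 13

13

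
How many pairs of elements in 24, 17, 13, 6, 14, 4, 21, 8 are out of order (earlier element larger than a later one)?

Sweep left to right; for each value list the smaller values that follow it:
24 → 17, 13, 6, 14, 4, 21, 8 → 7
17 → 13, 6, 14, 4, 8 → 5
13 → 6, 4, 8 → 3
6 → 4 → 1
14 → 4, 8 → 2
4 → none → 0
21 → 8 → 1
8 → none → 0
Sum: 7 + 5 + 3 + 1 + 2 + 0 + 1 + 0 = 19

19 inversions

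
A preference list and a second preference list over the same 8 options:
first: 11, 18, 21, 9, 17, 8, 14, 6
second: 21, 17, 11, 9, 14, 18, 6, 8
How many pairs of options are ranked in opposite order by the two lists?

9 pairs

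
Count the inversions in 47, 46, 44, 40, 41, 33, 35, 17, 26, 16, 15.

Count, for each position, how many later elements it exceeds:
47: 10
46: 9
44: 8
40: 6
41: 6
33: 4
35: 4
17: 2
26: 2
16: 1
15: 0
Sum: 10 + 9 + 8 + 6 + 6 + 4 + 4 + 2 + 2 + 1 + 0 = 52

There are 52 out-of-order pairs.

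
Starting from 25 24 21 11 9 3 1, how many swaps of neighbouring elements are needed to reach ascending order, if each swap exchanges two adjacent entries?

There are 21 adjacent swaps.

The minimum number of adjacent swaps to sort an array equals its inversion count, since every such swap removes exactly one inversion.
Count inversions — for each element, later elements that are smaller:
25: 24, 21, 11, 9, 3, 1 → 6
24: 21, 11, 9, 3, 1 → 5
21: 11, 9, 3, 1 → 4
11: 9, 3, 1 → 3
9: 3, 1 → 2
3: 1 → 1
1: none → 0
Total inversions: 6 + 5 + 4 + 3 + 2 + 1 + 0 = 21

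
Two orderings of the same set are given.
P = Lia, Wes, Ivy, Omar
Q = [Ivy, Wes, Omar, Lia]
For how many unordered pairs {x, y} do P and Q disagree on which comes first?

4

Assign each item its position (1..4) in the first ordering, then rewrite the second ordering as that position sequence:
positions: Lia→1, Wes→2, Ivy→3, Omar→4
second ordering as positions: [3, 2, 4, 1]
Discordant pairs = inversions in this position sequence.
3: 2, 1 → 2
2: 1 → 1
4: 1 → 1
1: 0
Total: 2 + 1 + 1 + 0 = 4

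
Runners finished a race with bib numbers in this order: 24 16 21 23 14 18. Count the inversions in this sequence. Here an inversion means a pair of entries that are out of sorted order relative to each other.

10 inversions

Listing every pair i<j with a[i]>a[j] (using 1-based positions):
(1,2): 24 > 16
(1,3): 24 > 21
(1,4): 24 > 23
(1,5): 24 > 14
(1,6): 24 > 18
(2,5): 16 > 14
(3,5): 21 > 14
(3,6): 21 > 18
(4,5): 23 > 14
(4,6): 23 > 18
That's 10 pairs.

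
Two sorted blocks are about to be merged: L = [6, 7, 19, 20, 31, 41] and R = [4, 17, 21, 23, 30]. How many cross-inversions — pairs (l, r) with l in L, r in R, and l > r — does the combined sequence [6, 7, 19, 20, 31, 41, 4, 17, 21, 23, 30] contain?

For each element r of the right run, count left-run elements greater than r:
r = 4: 6, 7, 19, 20, 31, 41 → 6
r = 17: 19, 20, 31, 41 → 4
r = 21: 31, 41 → 2
r = 23: 31, 41 → 2
r = 30: 31, 41 → 2
Cross-inversions: 6 + 4 + 2 + 2 + 2 = 16

16 split inversions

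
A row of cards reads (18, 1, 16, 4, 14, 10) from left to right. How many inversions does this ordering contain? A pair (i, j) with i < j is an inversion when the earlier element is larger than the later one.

Inversions: 9

Element-by-element contributions:
18 → 1, 16, 4, 14, 10 → 5
1 → none → 0
16 → 4, 14, 10 → 3
4 → none → 0
14 → 10 → 1
10 → none → 0
Sum: 5 + 0 + 3 + 0 + 1 + 0 = 9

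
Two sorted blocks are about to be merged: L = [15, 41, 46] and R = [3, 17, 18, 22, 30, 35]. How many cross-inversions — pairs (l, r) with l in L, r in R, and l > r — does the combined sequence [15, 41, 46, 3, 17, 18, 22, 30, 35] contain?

There are 13 split inversions.

For each element r of the right run, count left-run elements greater than r:
r = 3: 15, 41, 46 → 3
r = 17: 41, 46 → 2
r = 18: 41, 46 → 2
r = 22: 41, 46 → 2
r = 30: 41, 46 → 2
r = 35: 41, 46 → 2
Cross-inversions: 3 + 2 + 2 + 2 + 2 + 2 = 13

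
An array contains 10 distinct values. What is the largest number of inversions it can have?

The maximum occurs when the array is in strictly decreasing order: every one of the C(10, 2) pairs is inverted.
C(10, 2) = 10·9/2 = 45

Inversions: 45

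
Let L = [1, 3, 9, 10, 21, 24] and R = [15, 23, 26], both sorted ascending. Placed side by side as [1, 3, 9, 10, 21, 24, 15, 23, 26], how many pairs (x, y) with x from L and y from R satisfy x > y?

3 cross-inversions

Take each right-half value and tally the left-half values above it:
r = 15: 21, 24 → 2
r = 23: 24 → 1
r = 26: none → 0
Cross-inversions: 2 + 1 + 0 = 3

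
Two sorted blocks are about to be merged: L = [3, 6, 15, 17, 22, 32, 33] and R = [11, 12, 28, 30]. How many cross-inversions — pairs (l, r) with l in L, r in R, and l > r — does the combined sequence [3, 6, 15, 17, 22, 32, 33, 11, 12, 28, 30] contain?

14

Take each right-half value and tally the left-half values above it:
r = 11: 15, 17, 22, 32, 33 → 5
r = 12: 15, 17, 22, 32, 33 → 5
r = 28: 32, 33 → 2
r = 30: 32, 33 → 2
Cross-inversions: 5 + 5 + 2 + 2 = 14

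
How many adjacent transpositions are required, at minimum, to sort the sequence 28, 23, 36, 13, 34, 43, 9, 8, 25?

22

Each adjacent swap fixes exactly one inversion, so the minimum swap count equals the number of inversions.
Count inversions — for each element, later elements that are smaller:
28: 23, 13, 9, 8, 25 → 5
23: 13, 9, 8 → 3
36: 13, 34, 9, 8, 25 → 5
13: 9, 8 → 2
34: 9, 8, 25 → 3
43: 9, 8, 25 → 3
9: 8 → 1
8: none → 0
25: none → 0
Total inversions: 5 + 3 + 5 + 2 + 3 + 3 + 1 + 0 + 0 = 22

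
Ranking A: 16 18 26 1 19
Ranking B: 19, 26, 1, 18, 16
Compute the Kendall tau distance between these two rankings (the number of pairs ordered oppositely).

9 discordant pairs

Assign each item its position (1..5) in the first ordering, then rewrite the second ordering as that position sequence:
positions: 16→1, 18→2, 26→3, 1→4, 19→5
second ordering as positions: [5, 3, 4, 2, 1]
Discordant pairs = inversions in this position sequence.
5: 3, 4, 2, 1 → 4
3: 2, 1 → 2
4: 2, 1 → 2
2: 1 → 1
1: 0
Total: 4 + 2 + 2 + 1 + 0 = 9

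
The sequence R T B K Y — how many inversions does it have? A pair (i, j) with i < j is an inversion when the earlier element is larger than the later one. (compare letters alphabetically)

For each element, count later entries that are smaller:
R → B, K → 2
T → B, K → 2
B → none → 0
K → none → 0
Y → none → 0
Sum: 2 + 2 + 0 + 0 + 0 = 4

4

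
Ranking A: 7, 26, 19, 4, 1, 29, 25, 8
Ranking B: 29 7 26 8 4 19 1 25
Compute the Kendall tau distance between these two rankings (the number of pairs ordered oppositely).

10 discordant pairs

Assign each item its position (1..8) in the first ordering, then rewrite the second ordering as that position sequence:
positions: 7→1, 26→2, 19→3, 4→4, 1→5, 29→6, 25→7, 8→8
second ordering as positions: [6, 1, 2, 8, 4, 3, 5, 7]
Discordant pairs = inversions in this position sequence.
6: 1, 2, 4, 3, 5 → 5
1: 0
2: 0
8: 4, 3, 5, 7 → 4
4: 3 → 1
3: 0
5: 0
7: 0
Total: 5 + 0 + 0 + 4 + 1 + 0 + 0 + 0 = 10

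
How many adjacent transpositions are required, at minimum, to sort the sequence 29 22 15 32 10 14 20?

There are 14 swaps.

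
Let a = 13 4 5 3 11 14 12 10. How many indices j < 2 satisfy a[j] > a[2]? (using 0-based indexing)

The element at index 2 is 5.
Elements before it: 13, 4
Those larger than 5: 13

1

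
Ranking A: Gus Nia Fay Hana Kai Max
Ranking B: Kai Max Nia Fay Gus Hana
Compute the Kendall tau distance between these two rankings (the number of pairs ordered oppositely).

Assign each item its position (1..6) in the first ordering, then rewrite the second ordering as that position sequence:
positions: Gus→1, Nia→2, Fay→3, Hana→4, Kai→5, Max→6
second ordering as positions: [5, 6, 2, 3, 1, 4]
Discordant pairs = inversions in this position sequence.
5: 2, 3, 1, 4 → 4
6: 2, 3, 1, 4 → 4
2: 1 → 1
3: 1 → 1
1: 0
4: 0
Total: 4 + 4 + 1 + 1 + 0 + 0 = 10

10 discordant pairs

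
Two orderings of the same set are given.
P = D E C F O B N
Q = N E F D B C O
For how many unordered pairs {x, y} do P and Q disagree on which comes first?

Assign each item its position (1..7) in the first ordering, then rewrite the second ordering as that position sequence:
positions: D→1, E→2, C→3, F→4, O→5, B→6, N→7
second ordering as positions: [7, 2, 4, 1, 6, 3, 5]
Discordant pairs = inversions in this position sequence.
7: 2, 4, 1, 6, 3, 5 → 6
2: 1 → 1
4: 1, 3 → 2
1: 0
6: 3, 5 → 2
3: 0
5: 0
Total: 6 + 1 + 2 + 0 + 2 + 0 + 0 = 11

11 disagreeing pairs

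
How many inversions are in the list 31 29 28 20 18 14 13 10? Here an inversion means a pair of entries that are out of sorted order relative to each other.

Element-by-element contributions:
31 → 29, 28, 20, 18, 14, 13, 10 → 7
29 → 28, 20, 18, 14, 13, 10 → 6
28 → 20, 18, 14, 13, 10 → 5
20 → 18, 14, 13, 10 → 4
18 → 14, 13, 10 → 3
14 → 13, 10 → 2
13 → 10 → 1
10 → none → 0
Sum: 7 + 6 + 5 + 4 + 3 + 2 + 1 + 0 = 28

28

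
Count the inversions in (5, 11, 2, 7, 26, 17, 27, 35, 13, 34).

Element-by-element contributions:
5: 1
11: 2
2: 0
7: 0
26: 2
17: 1
27: 1
35: 2
13: 0
34: 0
Sum: 1 + 2 + 0 + 0 + 2 + 1 + 1 + 2 + 0 + 0 = 9

9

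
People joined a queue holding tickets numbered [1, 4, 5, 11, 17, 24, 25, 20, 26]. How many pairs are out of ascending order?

There are 2 inversions.

Element-by-element contributions:
1: 0
4: 0
5: 0
11: 0
17: 0
24: 1
25: 1
20: 0
26: 0
Sum: 0 + 0 + 0 + 0 + 0 + 1 + 1 + 0 + 0 = 2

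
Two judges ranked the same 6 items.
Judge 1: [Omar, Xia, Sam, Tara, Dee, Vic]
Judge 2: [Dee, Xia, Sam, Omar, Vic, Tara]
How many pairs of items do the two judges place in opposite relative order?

7 discordant pairs

Assign each item its position (1..6) in the first ordering, then rewrite the second ordering as that position sequence:
positions: Omar→1, Xia→2, Sam→3, Tara→4, Dee→5, Vic→6
second ordering as positions: [5, 2, 3, 1, 6, 4]
Discordant pairs = inversions in this position sequence.
5: 2, 3, 1, 4 → 4
2: 1 → 1
3: 1 → 1
1: 0
6: 4 → 1
4: 0
Total: 4 + 1 + 1 + 0 + 1 + 0 = 7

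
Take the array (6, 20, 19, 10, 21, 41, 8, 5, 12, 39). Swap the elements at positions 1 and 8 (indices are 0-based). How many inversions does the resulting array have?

17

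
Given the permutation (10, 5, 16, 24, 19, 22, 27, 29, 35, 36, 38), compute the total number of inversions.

For each element, count later entries that are smaller:
10 → 5 → 1
5 → none → 0
16 → none → 0
24 → 19, 22 → 2
19 → none → 0
22 → none → 0
27 → none → 0
29 → none → 0
35 → none → 0
36 → none → 0
38 → none → 0
Sum: 1 + 0 + 0 + 2 + 0 + 0 + 0 + 0 + 0 + 0 + 0 = 3

3 inversions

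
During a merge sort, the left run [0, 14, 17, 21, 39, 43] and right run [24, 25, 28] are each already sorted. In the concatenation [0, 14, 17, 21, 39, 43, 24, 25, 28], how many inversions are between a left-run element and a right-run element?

6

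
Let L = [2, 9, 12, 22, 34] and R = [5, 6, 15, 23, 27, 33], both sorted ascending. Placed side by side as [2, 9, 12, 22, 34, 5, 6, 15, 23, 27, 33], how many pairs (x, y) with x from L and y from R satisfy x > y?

For each element r of the right run, count left-run elements greater than r:
r = 5: 9, 12, 22, 34 → 4
r = 6: 9, 12, 22, 34 → 4
r = 15: 22, 34 → 2
r = 23: 34 → 1
r = 27: 34 → 1
r = 33: 34 → 1
Cross-inversions: 4 + 4 + 2 + 1 + 1 + 1 = 13

13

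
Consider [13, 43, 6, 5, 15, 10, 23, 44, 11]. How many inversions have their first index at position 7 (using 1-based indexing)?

1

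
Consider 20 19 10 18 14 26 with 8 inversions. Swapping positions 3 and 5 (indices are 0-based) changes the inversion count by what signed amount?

+1

Positions 3 and 5 hold 18 and 26; after swapping, the array is [20, 19, 10, 26, 14, 18].
Sweep left to right; for each value list the smaller values that follow it:
20 → 19, 10, 14, 18 → 4
19 → 10, 14, 18 → 3
10 → none → 0
26 → 14, 18 → 2
14 → none → 0
18 → none → 0
Sum: 4 + 3 + 0 + 2 + 0 + 0 = 9
Change: 9 − 8 = +1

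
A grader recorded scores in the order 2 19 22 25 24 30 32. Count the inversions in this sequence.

Out-of-order index pairs (0-indexed):
(3,4): 25 > 24
That's 1 pair.

Out-of-order pairs: 1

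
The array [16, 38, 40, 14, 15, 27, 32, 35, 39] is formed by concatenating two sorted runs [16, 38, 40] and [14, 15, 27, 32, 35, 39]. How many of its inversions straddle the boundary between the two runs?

13 split inversions

Take each right-half value and tally the left-half values above it:
r = 14: 16, 38, 40 → 3
r = 15: 16, 38, 40 → 3
r = 27: 38, 40 → 2
r = 32: 38, 40 → 2
r = 35: 38, 40 → 2
r = 39: 40 → 1
Cross-inversions: 3 + 3 + 2 + 2 + 2 + 1 = 13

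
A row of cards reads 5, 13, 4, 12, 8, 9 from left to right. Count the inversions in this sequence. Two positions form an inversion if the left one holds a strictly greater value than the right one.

There are 7 inversions.

Element-by-element contributions:
5: 1
13: 4
4: 0
12: 2
8: 0
9: 0
Sum: 1 + 4 + 0 + 2 + 0 + 0 = 7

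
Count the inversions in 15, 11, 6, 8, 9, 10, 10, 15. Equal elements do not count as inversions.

11

Element-by-element contributions:
15: 6
11: 5
6: 0
8: 0
9: 0
10: 0
10: 0
15: 0
Sum: 6 + 5 + 0 + 0 + 0 + 0 + 0 + 0 = 11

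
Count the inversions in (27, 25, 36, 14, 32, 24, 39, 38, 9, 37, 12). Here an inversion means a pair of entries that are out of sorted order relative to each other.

Inversions: 29

For each element, count later entries that are smaller:
27 → 25, 14, 24, 9, 12 → 5
25 → 14, 24, 9, 12 → 4
36 → 14, 32, 24, 9, 12 → 5
14 → 9, 12 → 2
32 → 24, 9, 12 → 3
24 → 9, 12 → 2
39 → 38, 9, 37, 12 → 4
38 → 9, 37, 12 → 3
9 → none → 0
37 → 12 → 1
12 → none → 0
Sum: 5 + 4 + 5 + 2 + 3 + 2 + 4 + 3 + 0 + 1 + 0 = 29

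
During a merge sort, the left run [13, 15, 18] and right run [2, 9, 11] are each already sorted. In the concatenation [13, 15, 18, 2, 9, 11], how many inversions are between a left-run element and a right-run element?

Count, for every r in R, how many entries of L exceed r:
r = 2: 13, 15, 18 → 3
r = 9: 13, 15, 18 → 3
r = 11: 13, 15, 18 → 3
Cross-inversions: 3 + 3 + 3 = 9

Cross-inversions: 9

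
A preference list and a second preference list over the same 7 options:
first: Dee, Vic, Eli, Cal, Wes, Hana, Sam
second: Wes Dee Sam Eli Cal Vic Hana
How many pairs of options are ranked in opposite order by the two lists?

10 pairs

Assign each item its position (1..7) in the first ordering, then rewrite the second ordering as that position sequence:
positions: Dee→1, Vic→2, Eli→3, Cal→4, Wes→5, Hana→6, Sam→7
second ordering as positions: [5, 1, 7, 3, 4, 2, 6]
Discordant pairs = inversions in this position sequence.
5: 1, 3, 4, 2 → 4
1: 0
7: 3, 4, 2, 6 → 4
3: 2 → 1
4: 2 → 1
2: 0
6: 0
Total: 4 + 0 + 4 + 1 + 1 + 0 + 0 = 10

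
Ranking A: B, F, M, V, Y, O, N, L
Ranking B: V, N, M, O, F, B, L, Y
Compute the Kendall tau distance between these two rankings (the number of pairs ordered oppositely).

15 discordant pairs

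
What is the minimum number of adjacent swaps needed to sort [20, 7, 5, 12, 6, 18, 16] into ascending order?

10

Each adjacent swap fixes exactly one inversion, so the minimum swap count equals the number of inversions.
Count inversions — for each element, later elements that are smaller:
20: 7, 5, 12, 6, 18, 16 → 6
7: 5, 6 → 2
5: none → 0
12: 6 → 1
6: none → 0
18: 16 → 1
16: none → 0
Total inversions: 6 + 2 + 0 + 1 + 0 + 1 + 0 = 10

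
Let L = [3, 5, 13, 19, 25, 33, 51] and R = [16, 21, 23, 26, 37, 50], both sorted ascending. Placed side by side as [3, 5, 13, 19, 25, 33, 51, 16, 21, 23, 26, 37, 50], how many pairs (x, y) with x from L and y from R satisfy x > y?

Count, for every r in R, how many entries of L exceed r:
r = 16: 19, 25, 33, 51 → 4
r = 21: 25, 33, 51 → 3
r = 23: 25, 33, 51 → 3
r = 26: 33, 51 → 2
r = 37: 51 → 1
r = 50: 51 → 1
Cross-inversions: 4 + 3 + 3 + 2 + 1 + 1 = 14

14 cross-inversions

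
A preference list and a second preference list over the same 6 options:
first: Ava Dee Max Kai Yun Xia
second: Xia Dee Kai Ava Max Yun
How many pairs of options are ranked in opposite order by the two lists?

8 pairs

Assign each item its position (1..6) in the first ordering, then rewrite the second ordering as that position sequence:
positions: Ava→1, Dee→2, Max→3, Kai→4, Yun→5, Xia→6
second ordering as positions: [6, 2, 4, 1, 3, 5]
Discordant pairs = inversions in this position sequence.
6: 2, 4, 1, 3, 5 → 5
2: 1 → 1
4: 1, 3 → 2
1: 0
3: 0
5: 0
Total: 5 + 1 + 2 + 0 + 0 + 0 = 8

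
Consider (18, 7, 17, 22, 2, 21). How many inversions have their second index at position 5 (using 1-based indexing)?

The element at index 5 is 2.
Elements before it: 18, 7, 17, 22
Those larger than 2: 18, 7, 17, 22

4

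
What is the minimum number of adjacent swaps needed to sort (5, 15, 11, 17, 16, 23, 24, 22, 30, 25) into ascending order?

The minimum number of adjacent swaps to sort an array equals its inversion count, since every such swap removes exactly one inversion.
Count inversions — for each element, later elements that are smaller:
5: none → 0
15: 11 → 1
11: none → 0
17: 16 → 1
16: none → 0
23: 22 → 1
24: 22 → 1
22: none → 0
30: 25 → 1
25: none → 0
Total inversions: 0 + 1 + 0 + 1 + 0 + 1 + 1 + 0 + 1 + 0 = 5

5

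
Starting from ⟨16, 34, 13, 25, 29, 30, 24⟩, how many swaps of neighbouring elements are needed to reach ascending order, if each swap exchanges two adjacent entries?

9 adjacent swaps

The minimum number of adjacent swaps to sort an array equals its inversion count, since every such swap removes exactly one inversion.
Count inversions — for each element, later elements that are smaller:
16: 13 → 1
34: 13, 25, 29, 30, 24 → 5
13: none → 0
25: 24 → 1
29: 24 → 1
30: 24 → 1
24: none → 0
Total inversions: 1 + 5 + 0 + 1 + 1 + 1 + 0 = 9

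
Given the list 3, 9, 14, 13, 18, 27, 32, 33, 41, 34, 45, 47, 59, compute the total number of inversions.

Sweep left to right; for each value list the smaller values that follow it:
3: 0
9: 0
14: 1
13: 0
18: 0
27: 0
32: 0
33: 0
41: 1
34: 0
45: 0
47: 0
59: 0
Sum: 0 + 0 + 1 + 0 + 0 + 0 + 0 + 0 + 1 + 0 + 0 + 0 + 0 = 2

2 inversions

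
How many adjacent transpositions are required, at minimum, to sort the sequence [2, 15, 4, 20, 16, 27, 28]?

2

The minimum number of adjacent swaps to sort an array equals its inversion count, since every such swap removes exactly one inversion.
Count inversions — for each element, later elements that are smaller:
2: none → 0
15: 4 → 1
4: none → 0
20: 16 → 1
16: none → 0
27: none → 0
28: none → 0
Total inversions: 0 + 1 + 0 + 1 + 0 + 0 + 0 = 2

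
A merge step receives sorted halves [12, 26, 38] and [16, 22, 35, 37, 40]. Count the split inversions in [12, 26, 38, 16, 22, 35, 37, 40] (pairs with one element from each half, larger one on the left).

Take each right-half value and tally the left-half values above it:
r = 16: 26, 38 → 2
r = 22: 26, 38 → 2
r = 35: 38 → 1
r = 37: 38 → 1
r = 40: none → 0
Cross-inversions: 2 + 2 + 1 + 1 + 0 = 6

6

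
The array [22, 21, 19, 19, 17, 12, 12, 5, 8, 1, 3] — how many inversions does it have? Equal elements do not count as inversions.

There are 51 inversions.

Sweep left to right; for each value list the smaller values that follow it:
22: 10
21: 9
19: 7
19: 7
17: 6
12: 4
12: 4
5: 2
8: 2
1: 0
3: 0
Sum: 10 + 9 + 7 + 7 + 6 + 4 + 4 + 2 + 2 + 0 + 0 = 51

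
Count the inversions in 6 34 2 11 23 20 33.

Sweep left to right; for each value list the smaller values that follow it:
6: 1
34: 5
2: 0
11: 0
23: 1
20: 0
33: 0
Sum: 1 + 5 + 0 + 0 + 1 + 0 + 0 = 7

7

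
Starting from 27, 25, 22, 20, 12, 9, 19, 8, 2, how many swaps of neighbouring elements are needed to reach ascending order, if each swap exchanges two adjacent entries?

Minimum adjacent swaps = number of inversions (each swap of adjacent out-of-order elements removes one inversion and no swap can remove more).
Count inversions — for each element, later elements that are smaller:
27: 25, 22, 20, 12, 9, 19, 8, 2 → 8
25: 22, 20, 12, 9, 19, 8, 2 → 7
22: 20, 12, 9, 19, 8, 2 → 6
20: 12, 9, 19, 8, 2 → 5
12: 9, 8, 2 → 3
9: 8, 2 → 2
19: 8, 2 → 2
8: 2 → 1
2: none → 0
Total inversions: 8 + 7 + 6 + 5 + 3 + 2 + 2 + 1 + 0 = 34

34 adjacent swaps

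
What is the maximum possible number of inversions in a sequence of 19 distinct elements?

A reversed (strictly descending) arrangement makes every pair an inversion, giving C(19, 2) inversions.
C(19, 2) = 19·18/2 = 171

171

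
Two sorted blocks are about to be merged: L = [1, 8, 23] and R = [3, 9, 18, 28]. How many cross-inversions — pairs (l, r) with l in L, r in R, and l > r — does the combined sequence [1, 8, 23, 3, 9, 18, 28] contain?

4

Take each right-half value and tally the left-half values above it:
r = 3: 8, 23 → 2
r = 9: 23 → 1
r = 18: 23 → 1
r = 28: none → 0
Cross-inversions: 2 + 1 + 1 + 0 = 4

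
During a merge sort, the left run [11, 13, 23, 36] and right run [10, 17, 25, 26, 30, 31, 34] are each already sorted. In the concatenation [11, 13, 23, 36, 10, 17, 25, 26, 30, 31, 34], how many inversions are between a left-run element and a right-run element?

11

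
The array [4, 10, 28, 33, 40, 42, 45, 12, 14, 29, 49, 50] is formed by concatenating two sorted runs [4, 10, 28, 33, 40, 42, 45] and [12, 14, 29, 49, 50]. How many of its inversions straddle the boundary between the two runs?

14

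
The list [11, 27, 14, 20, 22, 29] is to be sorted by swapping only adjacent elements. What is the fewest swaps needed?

The minimum number of adjacent swaps to sort an array equals its inversion count, since every such swap removes exactly one inversion.
Count inversions — for each element, later elements that are smaller:
11: none → 0
27: 14, 20, 22 → 3
14: none → 0
20: none → 0
22: none → 0
29: none → 0
Total inversions: 0 + 3 + 0 + 0 + 0 + 0 = 3

Adjacent swaps: 3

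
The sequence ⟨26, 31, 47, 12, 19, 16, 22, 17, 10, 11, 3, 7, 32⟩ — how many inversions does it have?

Out-of-order pairs: 55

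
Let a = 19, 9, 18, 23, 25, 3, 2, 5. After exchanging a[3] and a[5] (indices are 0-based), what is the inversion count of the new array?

Positions 3 and 5 hold 23 and 3; after swapping, the array is [19, 9, 18, 3, 25, 23, 2, 5].
Element-by-element contributions:
19 → 9, 18, 3, 2, 5 → 5
9 → 3, 2, 5 → 3
18 → 3, 2, 5 → 3
3 → 2 → 1
25 → 23, 2, 5 → 3
23 → 2, 5 → 2
2 → none → 0
5 → none → 0
Sum: 5 + 3 + 3 + 1 + 3 + 2 + 0 + 0 = 17

17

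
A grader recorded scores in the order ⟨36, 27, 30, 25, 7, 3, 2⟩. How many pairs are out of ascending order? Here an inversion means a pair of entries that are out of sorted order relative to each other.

There are 20 inversions.

Sweep left to right; for each value list the smaller values that follow it:
36 → 27, 30, 25, 7, 3, 2 → 6
27 → 25, 7, 3, 2 → 4
30 → 25, 7, 3, 2 → 4
25 → 7, 3, 2 → 3
7 → 3, 2 → 2
3 → 2 → 1
2 → none → 0
Sum: 6 + 4 + 4 + 3 + 2 + 1 + 0 = 20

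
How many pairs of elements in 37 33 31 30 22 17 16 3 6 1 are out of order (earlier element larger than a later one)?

Sweep left to right; for each value list the smaller values that follow it:
37 → 33, 31, 30, 22, 17, 16, 3, 6, 1 → 9
33 → 31, 30, 22, 17, 16, 3, 6, 1 → 8
31 → 30, 22, 17, 16, 3, 6, 1 → 7
30 → 22, 17, 16, 3, 6, 1 → 6
22 → 17, 16, 3, 6, 1 → 5
17 → 16, 3, 6, 1 → 4
16 → 3, 6, 1 → 3
3 → 1 → 1
6 → 1 → 1
1 → none → 0
Sum: 9 + 8 + 7 + 6 + 5 + 4 + 3 + 1 + 1 + 0 = 44

Out-of-order pairs: 44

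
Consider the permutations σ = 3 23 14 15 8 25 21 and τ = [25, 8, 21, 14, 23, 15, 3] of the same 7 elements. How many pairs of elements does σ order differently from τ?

There are 17 discordant pairs.

Assign each item its position (1..7) in the first ordering, then rewrite the second ordering as that position sequence:
positions: 3→1, 23→2, 14→3, 15→4, 8→5, 25→6, 21→7
second ordering as positions: [6, 5, 7, 3, 2, 4, 1]
Discordant pairs = inversions in this position sequence.
6: 5, 3, 2, 4, 1 → 5
5: 3, 2, 4, 1 → 4
7: 3, 2, 4, 1 → 4
3: 2, 1 → 2
2: 1 → 1
4: 1 → 1
1: 0
Total: 5 + 4 + 4 + 2 + 1 + 1 + 0 = 17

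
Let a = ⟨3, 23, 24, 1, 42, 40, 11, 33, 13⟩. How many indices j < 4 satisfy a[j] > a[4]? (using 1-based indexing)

The element at index 4 is 1.
Elements before it: 3, 23, 24
Those larger than 1: 3, 23, 24

3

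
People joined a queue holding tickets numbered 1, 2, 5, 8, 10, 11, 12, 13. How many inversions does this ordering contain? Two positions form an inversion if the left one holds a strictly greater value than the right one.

0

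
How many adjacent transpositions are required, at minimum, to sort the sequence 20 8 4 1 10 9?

9

The minimum number of adjacent swaps to sort an array equals its inversion count, since every such swap removes exactly one inversion.
Count inversions — for each element, later elements that are smaller:
20: 8, 4, 1, 10, 9 → 5
8: 4, 1 → 2
4: 1 → 1
1: none → 0
10: 9 → 1
9: none → 0
Total inversions: 5 + 2 + 1 + 0 + 1 + 0 = 9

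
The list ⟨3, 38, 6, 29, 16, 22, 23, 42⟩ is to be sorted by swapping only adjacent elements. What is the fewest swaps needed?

Adjacent swaps: 8

The minimum number of adjacent swaps to sort an array equals its inversion count, since every such swap removes exactly one inversion.
Count inversions — for each element, later elements that are smaller:
3: none → 0
38: 6, 29, 16, 22, 23 → 5
6: none → 0
29: 16, 22, 23 → 3
16: none → 0
22: none → 0
23: none → 0
42: none → 0
Total inversions: 0 + 5 + 0 + 3 + 0 + 0 + 0 + 0 = 8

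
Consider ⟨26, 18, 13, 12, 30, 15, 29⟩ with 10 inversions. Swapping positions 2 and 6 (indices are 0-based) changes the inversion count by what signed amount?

Positions 2 and 6 hold 13 and 29; after swapping, the array is [26, 18, 29, 12, 30, 15, 13].
Count, for each position, how many later elements it exceeds:
26 → 18, 12, 15, 13 → 4
18 → 12, 15, 13 → 3
29 → 12, 15, 13 → 3
12 → none → 0
30 → 15, 13 → 2
15 → 13 → 1
13 → none → 0
Sum: 4 + 3 + 3 + 0 + 2 + 1 + 0 = 13
Change: 13 − 10 = +3

+3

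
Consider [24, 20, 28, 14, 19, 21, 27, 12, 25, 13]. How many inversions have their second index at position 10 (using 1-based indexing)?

The element at index 10 is 13.
Elements before it: 24, 20, 28, 14, 19, 21, 27, 12, 25
Those larger than 13: 24, 20, 28, 14, 19, 21, 27, 25

8 such elements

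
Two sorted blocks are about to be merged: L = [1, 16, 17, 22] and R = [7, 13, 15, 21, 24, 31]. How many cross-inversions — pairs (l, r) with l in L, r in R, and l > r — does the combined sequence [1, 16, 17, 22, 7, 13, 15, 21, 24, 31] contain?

For each element r of the right run, count left-run elements greater than r:
r = 7: 16, 17, 22 → 3
r = 13: 16, 17, 22 → 3
r = 15: 16, 17, 22 → 3
r = 21: 22 → 1
r = 24: none → 0
r = 31: none → 0
Cross-inversions: 3 + 3 + 3 + 1 + 0 + 0 = 10

Cross-inversions: 10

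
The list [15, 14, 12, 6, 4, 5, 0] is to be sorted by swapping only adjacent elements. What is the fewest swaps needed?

Each adjacent swap fixes exactly one inversion, so the minimum swap count equals the number of inversions.
Count inversions — for each element, later elements that are smaller:
15: 14, 12, 6, 4, 5, 0 → 6
14: 12, 6, 4, 5, 0 → 5
12: 6, 4, 5, 0 → 4
6: 4, 5, 0 → 3
4: 0 → 1
5: 0 → 1
0: none → 0
Total inversions: 6 + 5 + 4 + 3 + 1 + 1 + 0 = 20

20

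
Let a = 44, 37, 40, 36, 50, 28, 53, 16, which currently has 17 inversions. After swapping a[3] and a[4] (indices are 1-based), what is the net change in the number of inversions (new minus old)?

Positions 3 and 4 hold 40 and 36; after swapping, the array is [44, 37, 36, 40, 50, 28, 53, 16].
Sweep left to right; for each value list the smaller values that follow it:
44 → 37, 36, 40, 28, 16 → 5
37 → 36, 28, 16 → 3
36 → 28, 16 → 2
40 → 28, 16 → 2
50 → 28, 16 → 2
28 → 16 → 1
53 → 16 → 1
16 → none → 0
Sum: 5 + 3 + 2 + 2 + 2 + 1 + 1 + 0 = 16
Change: 16 − 17 = -1

-1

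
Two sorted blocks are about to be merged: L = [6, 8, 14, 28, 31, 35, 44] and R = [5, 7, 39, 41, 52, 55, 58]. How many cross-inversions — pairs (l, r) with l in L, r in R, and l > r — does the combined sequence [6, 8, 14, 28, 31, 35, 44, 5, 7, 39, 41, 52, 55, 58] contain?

Take each right-half value and tally the left-half values above it:
r = 5: 6, 8, 14, 28, 31, 35, 44 → 7
r = 7: 8, 14, 28, 31, 35, 44 → 6
r = 39: 44 → 1
r = 41: 44 → 1
r = 52: none → 0
r = 55: none → 0
r = 58: none → 0
Cross-inversions: 7 + 6 + 1 + 1 + 0 + 0 + 0 = 15

15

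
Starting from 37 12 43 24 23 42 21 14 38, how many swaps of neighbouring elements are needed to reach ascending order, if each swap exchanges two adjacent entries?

20 swaps

Each adjacent swap fixes exactly one inversion, so the minimum swap count equals the number of inversions.
Count inversions — for each element, later elements that are smaller:
37: 12, 24, 23, 21, 14 → 5
12: none → 0
43: 24, 23, 42, 21, 14, 38 → 6
24: 23, 21, 14 → 3
23: 21, 14 → 2
42: 21, 14, 38 → 3
21: 14 → 1
14: none → 0
38: none → 0
Total inversions: 5 + 0 + 6 + 3 + 2 + 3 + 1 + 0 + 0 = 20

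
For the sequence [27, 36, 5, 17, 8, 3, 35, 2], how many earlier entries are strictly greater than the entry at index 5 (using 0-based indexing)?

The element at index 5 is 3.
Elements before it: 27, 36, 5, 17, 8
Those larger than 3: 27, 36, 5, 17, 8

5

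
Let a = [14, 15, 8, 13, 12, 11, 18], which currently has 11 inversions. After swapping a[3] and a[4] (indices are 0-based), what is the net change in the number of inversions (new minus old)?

Positions 3 and 4 hold 13 and 12; after swapping, the array is [14, 15, 8, 12, 13, 11, 18].
For each element, count later entries that are smaller:
14: 4
15: 4
8: 0
12: 1
13: 1
11: 0
18: 0
Sum: 4 + 4 + 0 + 1 + 1 + 0 + 0 = 10
Change: 10 − 11 = -1

-1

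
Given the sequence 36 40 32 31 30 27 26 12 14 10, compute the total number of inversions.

Out-of-order pairs: 43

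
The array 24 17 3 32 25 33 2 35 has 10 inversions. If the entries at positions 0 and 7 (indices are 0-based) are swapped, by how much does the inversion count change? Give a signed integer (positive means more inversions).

Positions 0 and 7 hold 24 and 35; after swapping, the array is [35, 17, 3, 32, 25, 33, 2, 24].
Element-by-element contributions:
35 → 17, 3, 32, 25, 33, 2, 24 → 7
17 → 3, 2 → 2
3 → 2 → 1
32 → 25, 2, 24 → 3
25 → 2, 24 → 2
33 → 2, 24 → 2
2 → none → 0
24 → none → 0
Sum: 7 + 2 + 1 + 3 + 2 + 2 + 0 + 0 = 17
Change: 17 − 10 = +7

+7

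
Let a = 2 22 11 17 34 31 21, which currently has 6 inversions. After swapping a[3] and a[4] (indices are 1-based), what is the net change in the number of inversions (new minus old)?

+1

Positions 3 and 4 hold 11 and 17; after swapping, the array is [2, 22, 17, 11, 34, 31, 21].
For each element, count later entries that are smaller:
2: 0
22: 3
17: 1
11: 0
34: 2
31: 1
21: 0
Sum: 0 + 3 + 1 + 0 + 2 + 1 + 0 = 7
Change: 7 − 6 = +1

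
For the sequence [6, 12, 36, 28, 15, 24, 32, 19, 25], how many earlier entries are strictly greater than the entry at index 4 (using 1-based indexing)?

1

The element at index 4 is 28.
Elements before it: 6, 12, 36
Those larger than 28: 36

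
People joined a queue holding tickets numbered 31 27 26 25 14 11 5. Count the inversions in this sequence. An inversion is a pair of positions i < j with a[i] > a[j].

Element-by-element contributions:
31 → 27, 26, 25, 14, 11, 5 → 6
27 → 26, 25, 14, 11, 5 → 5
26 → 25, 14, 11, 5 → 4
25 → 14, 11, 5 → 3
14 → 11, 5 → 2
11 → 5 → 1
5 → none → 0
Sum: 6 + 5 + 4 + 3 + 2 + 1 + 0 = 21

21 out-of-order pairs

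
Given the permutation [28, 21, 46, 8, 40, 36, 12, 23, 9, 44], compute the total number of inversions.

Element-by-element contributions:
28: 5
21: 3
46: 7
8: 0
40: 4
36: 3
12: 1
23: 1
9: 0
44: 0
Sum: 5 + 3 + 7 + 0 + 4 + 3 + 1 + 1 + 0 + 0 = 24

24 out-of-order pairs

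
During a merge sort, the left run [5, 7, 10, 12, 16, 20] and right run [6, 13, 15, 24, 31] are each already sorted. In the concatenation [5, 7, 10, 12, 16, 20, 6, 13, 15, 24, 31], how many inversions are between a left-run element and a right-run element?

9

Count, for every r in R, how many entries of L exceed r:
r = 6: 7, 10, 12, 16, 20 → 5
r = 13: 16, 20 → 2
r = 15: 16, 20 → 2
r = 24: none → 0
r = 31: none → 0
Cross-inversions: 5 + 2 + 2 + 0 + 0 = 9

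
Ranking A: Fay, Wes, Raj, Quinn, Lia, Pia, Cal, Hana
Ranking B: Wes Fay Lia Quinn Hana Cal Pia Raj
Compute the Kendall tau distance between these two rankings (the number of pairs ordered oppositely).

10

Assign each item its position (1..8) in the first ordering, then rewrite the second ordering as that position sequence:
positions: Fay→1, Wes→2, Raj→3, Quinn→4, Lia→5, Pia→6, Cal→7, Hana→8
second ordering as positions: [2, 1, 5, 4, 8, 7, 6, 3]
Discordant pairs = inversions in this position sequence.
2: 1 → 1
1: 0
5: 4, 3 → 2
4: 3 → 1
8: 7, 6, 3 → 3
7: 6, 3 → 2
6: 3 → 1
3: 0
Total: 1 + 0 + 2 + 1 + 3 + 2 + 1 + 0 = 10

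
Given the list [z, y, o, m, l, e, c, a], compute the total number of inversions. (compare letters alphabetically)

28

Count, for each position, how many later elements it exceeds:
z → y, o, m, l, e, c, a → 7
y → o, m, l, e, c, a → 6
o → m, l, e, c, a → 5
m → l, e, c, a → 4
l → e, c, a → 3
e → c, a → 2
c → a → 1
a → none → 0
Sum: 7 + 6 + 5 + 4 + 3 + 2 + 1 + 0 = 28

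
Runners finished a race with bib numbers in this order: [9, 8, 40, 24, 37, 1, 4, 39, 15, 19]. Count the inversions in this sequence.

For each element, count later entries that are smaller:
9 → 8, 1, 4 → 3
8 → 1, 4 → 2
40 → 24, 37, 1, 4, 39, 15, 19 → 7
24 → 1, 4, 15, 19 → 4
37 → 1, 4, 15, 19 → 4
1 → none → 0
4 → none → 0
39 → 15, 19 → 2
15 → none → 0
19 → none → 0
Sum: 3 + 2 + 7 + 4 + 4 + 0 + 0 + 2 + 0 + 0 = 22

22 inversions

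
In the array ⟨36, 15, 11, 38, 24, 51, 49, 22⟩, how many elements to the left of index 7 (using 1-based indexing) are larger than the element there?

The element at index 7 is 49.
Elements before it: 36, 15, 11, 38, 24, 51
Those larger than 49: 51

1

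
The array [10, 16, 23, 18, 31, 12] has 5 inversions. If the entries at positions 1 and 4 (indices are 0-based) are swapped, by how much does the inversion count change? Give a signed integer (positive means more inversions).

Positions 1 and 4 hold 16 and 31; after swapping, the array is [10, 31, 23, 18, 16, 12].
Sweep left to right; for each value list the smaller values that follow it:
10: 0
31: 4
23: 3
18: 2
16: 1
12: 0
Sum: 0 + 4 + 3 + 2 + 1 + 0 = 10
Change: 10 − 5 = +5

+5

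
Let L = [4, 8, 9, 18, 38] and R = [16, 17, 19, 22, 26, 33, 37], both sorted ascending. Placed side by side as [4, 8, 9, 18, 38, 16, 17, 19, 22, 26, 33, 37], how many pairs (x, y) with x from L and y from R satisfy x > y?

9 split inversions

For each element r of the right run, count left-run elements greater than r:
r = 16: 18, 38 → 2
r = 17: 18, 38 → 2
r = 19: 38 → 1
r = 22: 38 → 1
r = 26: 38 → 1
r = 33: 38 → 1
r = 37: 38 → 1
Cross-inversions: 2 + 2 + 1 + 1 + 1 + 1 + 1 = 9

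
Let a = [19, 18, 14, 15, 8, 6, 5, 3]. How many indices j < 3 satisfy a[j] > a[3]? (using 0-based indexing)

2 such elements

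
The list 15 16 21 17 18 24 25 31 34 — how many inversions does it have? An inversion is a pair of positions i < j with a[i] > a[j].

Count, for each position, how many later elements it exceeds:
15 → none → 0
16 → none → 0
21 → 17, 18 → 2
17 → none → 0
18 → none → 0
24 → none → 0
25 → none → 0
31 → none → 0
34 → none → 0
Sum: 0 + 0 + 2 + 0 + 0 + 0 + 0 + 0 + 0 = 2

2 out-of-order pairs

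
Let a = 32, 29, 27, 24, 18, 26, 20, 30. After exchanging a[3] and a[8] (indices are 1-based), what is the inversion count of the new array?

Positions 3 and 8 hold 27 and 30; after swapping, the array is [32, 29, 30, 24, 18, 26, 20, 27].
For each element, count later entries that are smaller:
32: 7
29: 5
30: 5
24: 2
18: 0
26: 1
20: 0
27: 0
Sum: 7 + 5 + 5 + 2 + 0 + 1 + 0 + 0 = 20

20 inversions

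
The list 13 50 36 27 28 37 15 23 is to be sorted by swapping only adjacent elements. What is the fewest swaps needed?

16

The minimum number of adjacent swaps to sort an array equals its inversion count, since every such swap removes exactly one inversion.
Count inversions — for each element, later elements that are smaller:
13: none → 0
50: 36, 27, 28, 37, 15, 23 → 6
36: 27, 28, 15, 23 → 4
27: 15, 23 → 2
28: 15, 23 → 2
37: 15, 23 → 2
15: none → 0
23: none → 0
Total inversions: 0 + 6 + 4 + 2 + 2 + 2 + 0 + 0 = 16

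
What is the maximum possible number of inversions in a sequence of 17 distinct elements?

A reversed (strictly descending) arrangement makes every pair an inversion, giving C(17, 2) inversions.
C(17, 2) = 17·16/2 = 136

136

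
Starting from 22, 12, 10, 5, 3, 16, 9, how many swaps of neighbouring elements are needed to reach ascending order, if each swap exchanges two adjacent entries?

Each adjacent swap fixes exactly one inversion, so the minimum swap count equals the number of inversions.
Count inversions — for each element, later elements that are smaller:
22: 12, 10, 5, 3, 16, 9 → 6
12: 10, 5, 3, 9 → 4
10: 5, 3, 9 → 3
5: 3 → 1
3: none → 0
16: 9 → 1
9: none → 0
Total inversions: 6 + 4 + 3 + 1 + 0 + 1 + 0 = 15

Swaps: 15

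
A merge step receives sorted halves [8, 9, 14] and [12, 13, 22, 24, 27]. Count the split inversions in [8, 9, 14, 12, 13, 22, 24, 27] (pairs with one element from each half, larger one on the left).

Take each right-half value and tally the left-half values above it:
r = 12: 14 → 1
r = 13: 14 → 1
r = 22: none → 0
r = 24: none → 0
r = 27: none → 0
Cross-inversions: 1 + 1 + 0 + 0 + 0 = 2

2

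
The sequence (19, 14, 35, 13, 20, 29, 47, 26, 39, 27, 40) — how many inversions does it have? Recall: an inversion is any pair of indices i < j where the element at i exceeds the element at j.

Out-of-order pairs: 15

For each element, count later entries that are smaller:
19 → 14, 13 → 2
14 → 13 → 1
35 → 13, 20, 29, 26, 27 → 5
13 → none → 0
20 → none → 0
29 → 26, 27 → 2
47 → 26, 39, 27, 40 → 4
26 → none → 0
39 → 27 → 1
27 → none → 0
40 → none → 0
Sum: 2 + 1 + 5 + 0 + 0 + 2 + 4 + 0 + 1 + 0 + 0 = 15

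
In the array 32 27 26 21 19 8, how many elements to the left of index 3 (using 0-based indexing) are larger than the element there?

3

The element at index 3 is 21.
Elements before it: 32, 27, 26
Those larger than 21: 32, 27, 26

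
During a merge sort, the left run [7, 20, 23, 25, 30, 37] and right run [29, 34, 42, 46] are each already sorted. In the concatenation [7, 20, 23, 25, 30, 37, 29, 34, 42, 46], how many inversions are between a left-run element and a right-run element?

Count, for every r in R, how many entries of L exceed r:
r = 29: 30, 37 → 2
r = 34: 37 → 1
r = 42: none → 0
r = 46: none → 0
Cross-inversions: 2 + 1 + 0 + 0 = 3

3 split inversions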